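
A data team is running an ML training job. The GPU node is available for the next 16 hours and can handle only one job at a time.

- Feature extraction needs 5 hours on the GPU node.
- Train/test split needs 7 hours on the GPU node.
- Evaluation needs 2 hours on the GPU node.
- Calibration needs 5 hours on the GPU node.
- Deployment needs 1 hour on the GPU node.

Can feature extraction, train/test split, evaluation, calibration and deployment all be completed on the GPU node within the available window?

Running back to back, the jobs need 5 + 7 + 2 + 5 + 1 = 20 hours on the GPU node.
Since 20 > 16, they cannot all fit.

No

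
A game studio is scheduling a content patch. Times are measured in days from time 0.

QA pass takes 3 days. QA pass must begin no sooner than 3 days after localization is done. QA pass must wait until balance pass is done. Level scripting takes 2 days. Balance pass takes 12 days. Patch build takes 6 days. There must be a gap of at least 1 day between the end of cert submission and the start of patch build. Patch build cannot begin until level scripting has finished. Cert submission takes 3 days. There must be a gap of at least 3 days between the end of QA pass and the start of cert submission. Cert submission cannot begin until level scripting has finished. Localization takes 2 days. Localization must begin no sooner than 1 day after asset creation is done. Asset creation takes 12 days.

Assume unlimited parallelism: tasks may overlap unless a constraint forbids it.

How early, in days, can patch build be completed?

Nothing blocks balance pass, so it runs from day 0 to day 12.
Level scripting can start immediately at day 0; it finishes at day 2.
Asset creation can start immediately at day 0; it finishes at day 12.
Localization waits on asset creation (finishes day 12, plus 1-day gap → day 13), so it starts at day 13 and finishes at 13 + 2 = day 15.
QA pass has to wait for localization (finishes day 15, plus 3-day gap → day 18); balance pass (finishes day 12). The latest of these is day 18, so QA pass runs day 18 to 18 + 3 = day 21.
For cert submission: QA pass (finishes day 21, plus 3-day gap → day 24); level scripting (finishes day 2). Taking the maximum gives a start of day 24, and it finishes at 24 + 3 = day 27.
Patch build needs all of cert submission (finishes day 27, plus 1-day gap → day 28); level scripting (finishes day 2). That puts its earliest start at day 28; it finishes at 28 + 6 = day 34.

34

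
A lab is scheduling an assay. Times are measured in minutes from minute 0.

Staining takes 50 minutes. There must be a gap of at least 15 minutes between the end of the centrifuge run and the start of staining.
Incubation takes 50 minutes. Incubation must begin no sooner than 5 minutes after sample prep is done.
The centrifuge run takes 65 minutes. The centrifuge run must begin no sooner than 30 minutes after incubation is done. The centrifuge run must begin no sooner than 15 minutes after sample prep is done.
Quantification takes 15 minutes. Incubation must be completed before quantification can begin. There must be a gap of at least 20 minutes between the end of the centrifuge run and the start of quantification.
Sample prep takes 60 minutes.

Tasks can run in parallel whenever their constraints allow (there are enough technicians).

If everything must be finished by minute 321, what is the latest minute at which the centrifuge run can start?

191

To finish by minute 321, staining (duration 50) must start no later than minute 271.
Quantification must finish by minute 321; it takes 15 minutes, so it must start by 321 − 15 = minute 306.
The centrifuge run has several dependents: staining (must start by minute 271, minus 15-minute gap → minute 256); quantification (must start by minute 306, minus 20-minute gap → minute 286). The earliest of those limits is minute 256, so the centrifuge run must start by 256 − 65 = minute 191.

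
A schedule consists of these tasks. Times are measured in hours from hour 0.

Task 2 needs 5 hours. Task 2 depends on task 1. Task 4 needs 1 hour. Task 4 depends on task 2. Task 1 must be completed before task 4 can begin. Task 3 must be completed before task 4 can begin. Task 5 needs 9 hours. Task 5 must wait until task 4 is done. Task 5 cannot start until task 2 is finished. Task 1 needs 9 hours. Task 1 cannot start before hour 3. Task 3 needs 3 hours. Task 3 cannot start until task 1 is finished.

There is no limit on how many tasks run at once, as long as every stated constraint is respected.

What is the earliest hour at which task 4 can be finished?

After its own release at hour 3, task 1 can start at hour 3 and finishes at hour 12.
Task 3 cannot begin until task 1 (finishes hour 12). It runs from hour 12 to 12 + 3 = hour 15.
Task 2 waits on task 1 (finishes hour 12), so it starts at hour 12 and finishes at 12 + 5 = hour 17.
Task 4 has to wait for task 2 (finishes hour 17); task 1 (finishes hour 12); task 3 (finishes hour 15). The latest of these is hour 17, so task 4 runs hour 17 to 17 + 1 = hour 18.

18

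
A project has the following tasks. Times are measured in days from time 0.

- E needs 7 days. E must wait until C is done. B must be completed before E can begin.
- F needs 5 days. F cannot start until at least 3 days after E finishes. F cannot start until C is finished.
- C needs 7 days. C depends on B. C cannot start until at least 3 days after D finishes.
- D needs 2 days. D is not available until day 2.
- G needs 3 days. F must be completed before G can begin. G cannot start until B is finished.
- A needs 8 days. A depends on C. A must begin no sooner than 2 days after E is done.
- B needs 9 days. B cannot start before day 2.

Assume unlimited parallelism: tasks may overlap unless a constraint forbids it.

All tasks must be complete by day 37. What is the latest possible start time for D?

A has no dependents, so it just needs to finish by day 37. Starting by 37 − 8 = day 29 achieves that.
G must finish by day 37; it takes 3 days, so it must start by 37 − 3 = day 34.
F feeds into G (must start by day 34); so F must finish by day 34 and therefore start by day 29.
E must finish in time for A (must start by day 29, minus 2-day gap → day 27); F (must start by day 29, minus 3-day gap → day 26). The tightest is day 26, so E must start by 26 − 7 = day 19.
C must finish in time for A (must start by day 29); E (must start by day 19); F (must start by day 29). The tightest is day 19, so C must start by 19 − 7 = day 12.
Since C (must start by day 12, minus 3-day gap → day 9) depends on it, D must finish by day 9. Backing off its 2-day duration gives a latest start of day 7.

7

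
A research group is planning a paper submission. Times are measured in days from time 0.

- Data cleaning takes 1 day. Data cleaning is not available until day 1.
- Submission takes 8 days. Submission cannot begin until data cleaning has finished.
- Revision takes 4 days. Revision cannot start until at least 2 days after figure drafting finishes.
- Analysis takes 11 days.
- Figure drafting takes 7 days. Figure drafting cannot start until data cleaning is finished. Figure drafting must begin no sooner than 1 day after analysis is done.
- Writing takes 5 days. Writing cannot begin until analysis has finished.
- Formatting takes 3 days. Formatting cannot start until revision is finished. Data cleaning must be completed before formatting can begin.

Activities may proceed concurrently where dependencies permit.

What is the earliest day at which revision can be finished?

Analysis can start immediately at day 0; it finishes at day 11.
Data cleaning waits on its own release at day 1, so it starts at day 1 and finishes at 1 + 1 = day 2.
Figure drafting has to wait for data cleaning (finishes day 2); analysis (finishes day 11, plus 1-day gap → day 12). The latest of these is day 12, so figure drafting runs day 12 to 12 + 7 = day 19.
Revision waits on figure drafting (finishes day 19, plus 2-day gap → day 21), so it starts at day 21 and finishes at 21 + 4 = day 25.

25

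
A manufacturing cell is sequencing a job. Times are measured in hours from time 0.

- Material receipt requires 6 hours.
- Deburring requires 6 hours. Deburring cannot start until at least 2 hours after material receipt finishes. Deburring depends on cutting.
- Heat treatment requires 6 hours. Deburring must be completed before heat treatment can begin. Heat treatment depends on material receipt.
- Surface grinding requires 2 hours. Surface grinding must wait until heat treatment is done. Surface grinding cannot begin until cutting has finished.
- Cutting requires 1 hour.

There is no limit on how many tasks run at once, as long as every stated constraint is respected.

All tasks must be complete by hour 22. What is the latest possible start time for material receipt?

0

To finish by hour 22, surface grinding (duration 2) must start no later than hour 20.
Heat treatment has to be done before surface grinding (must start by hour 20). That means finishing by hour 20, i.e. starting by 20 − 6 = hour 14.
Deburring feeds into heat treatment (must start by hour 14); so deburring must finish by hour 14 and therefore start by hour 8.
Material receipt feeds deburring (must start by hour 8, minus 2-hour gap → hour 6); heat treatment (must start by hour 14). Taking the minimum, material receipt must finish by hour 6 and start by 6 − 6 = hour 0.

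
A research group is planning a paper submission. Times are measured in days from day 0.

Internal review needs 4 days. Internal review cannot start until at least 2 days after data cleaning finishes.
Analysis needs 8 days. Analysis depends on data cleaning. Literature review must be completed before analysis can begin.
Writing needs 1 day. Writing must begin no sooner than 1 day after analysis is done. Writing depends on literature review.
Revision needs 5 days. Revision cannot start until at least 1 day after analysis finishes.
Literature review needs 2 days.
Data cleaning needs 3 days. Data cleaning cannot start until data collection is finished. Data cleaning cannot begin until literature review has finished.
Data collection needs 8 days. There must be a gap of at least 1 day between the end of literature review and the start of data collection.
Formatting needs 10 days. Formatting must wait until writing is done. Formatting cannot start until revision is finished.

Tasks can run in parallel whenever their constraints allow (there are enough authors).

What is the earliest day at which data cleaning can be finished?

Nothing blocks literature review, so it runs from day 0 to day 2.
After literature review (finishes day 2, plus 1-day gap → day 3), data collection can start at day 3 and finishes at day 11.
Data cleaning needs all of data collection (finishes day 11); literature review (finishes day 2). That puts its earliest start at day 11; it finishes at 11 + 3 = day 14.

14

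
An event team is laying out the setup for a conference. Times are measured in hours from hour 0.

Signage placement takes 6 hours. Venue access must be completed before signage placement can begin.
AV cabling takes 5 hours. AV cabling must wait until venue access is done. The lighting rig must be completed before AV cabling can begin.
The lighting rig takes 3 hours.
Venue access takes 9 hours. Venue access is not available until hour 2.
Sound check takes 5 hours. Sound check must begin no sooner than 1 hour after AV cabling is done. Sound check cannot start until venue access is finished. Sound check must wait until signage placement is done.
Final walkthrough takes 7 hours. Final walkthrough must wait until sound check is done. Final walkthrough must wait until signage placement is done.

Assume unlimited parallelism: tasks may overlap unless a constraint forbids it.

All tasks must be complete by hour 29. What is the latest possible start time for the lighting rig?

Final walkthrough has no dependents, so it just needs to finish by hour 29. Starting by 29 − 7 = hour 22 achieves that.
Sound check must finish before final walkthrough (must start by hour 22). With a 5-hour duration, sound check must start by 22 − 5 = hour 17.
Since sound check (must start by hour 17, minus 1-hour gap → hour 16) depends on it, AV cabling must finish by hour 16. Backing off its 5-hour duration gives a latest start of hour 11.
Since AV cabling (must start by hour 11) depends on it, the lighting rig must finish by hour 11. Backing off its 3-hour duration gives a latest start of hour 8.

8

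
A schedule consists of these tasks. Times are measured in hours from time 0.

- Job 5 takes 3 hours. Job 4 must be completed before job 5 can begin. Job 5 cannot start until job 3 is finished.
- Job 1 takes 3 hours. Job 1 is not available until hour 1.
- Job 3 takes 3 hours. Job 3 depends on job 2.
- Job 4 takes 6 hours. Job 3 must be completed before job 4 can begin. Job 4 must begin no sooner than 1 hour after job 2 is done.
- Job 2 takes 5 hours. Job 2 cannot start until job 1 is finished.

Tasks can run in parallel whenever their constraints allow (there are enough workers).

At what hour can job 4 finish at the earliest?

18

Job 1 waits on its own release at hour 1, so it starts at hour 1 and finishes at 1 + 3 = hour 4.
Job 2 waits on job 1 (finishes hour 4), so it starts at hour 4 and finishes at 4 + 5 = hour 9.
Job 3 waits on job 2 (finishes hour 9), so it starts at hour 9 and finishes at 9 + 3 = hour 12.
Job 4 needs all of job 3 (finishes hour 12); job 2 (finishes hour 9, plus 1-hour gap → hour 10). That puts its earliest start at hour 12; it finishes at 12 + 6 = hour 18.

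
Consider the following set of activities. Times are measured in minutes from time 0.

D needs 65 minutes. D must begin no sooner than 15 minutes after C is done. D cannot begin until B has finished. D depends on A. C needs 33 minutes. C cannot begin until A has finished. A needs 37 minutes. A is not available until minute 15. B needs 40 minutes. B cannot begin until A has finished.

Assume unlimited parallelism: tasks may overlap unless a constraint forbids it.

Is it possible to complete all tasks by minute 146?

No

A cannot begin until its own release at minute 15. It runs from minute 15 to 15 + 37 = minute 52.
After A (finishes minute 52), C can start at minute 52 and finishes at minute 85.
After A (finishes minute 52), B can start at minute 52 and finishes at minute 92.
D needs all of C (finishes minute 85, plus 15-minute gap → minute 100); B (finishes minute 92); A (finishes minute 52). That puts its earliest start at minute 100; it finishes at 100 + 65 = minute 165.
The earliest everything can be done is minute 165, which is after the deadline of 146, so it is not possible.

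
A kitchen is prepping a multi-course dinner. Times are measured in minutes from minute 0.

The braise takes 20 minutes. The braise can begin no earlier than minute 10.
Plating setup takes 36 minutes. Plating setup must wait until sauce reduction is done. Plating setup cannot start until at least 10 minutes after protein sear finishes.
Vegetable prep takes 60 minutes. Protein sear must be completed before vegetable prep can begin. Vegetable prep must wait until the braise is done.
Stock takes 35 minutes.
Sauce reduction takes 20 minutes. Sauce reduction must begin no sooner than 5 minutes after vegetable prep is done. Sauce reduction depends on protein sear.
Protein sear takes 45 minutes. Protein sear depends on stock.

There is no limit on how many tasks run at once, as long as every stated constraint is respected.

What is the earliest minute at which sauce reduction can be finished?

165

After its own release at minute 10, the braise can start at minute 10 and finishes at minute 30.
Nothing blocks stock, so it runs from minute 0 to minute 35.
After stock (finishes minute 35), protein sear can start at minute 35 and finishes at minute 80.
For vegetable prep: protein sear (finishes minute 80); the braise (finishes minute 30). Taking the maximum gives a start of minute 80, and it finishes at 80 + 60 = minute 140.
Sauce reduction cannot start until vegetable prep (finishes minute 140, plus 5-minute gap → minute 145); protein sear (finishes minute 80). The controlling bound is minute 145, so sauce reduction finishes at 145 + 20 = minute 165.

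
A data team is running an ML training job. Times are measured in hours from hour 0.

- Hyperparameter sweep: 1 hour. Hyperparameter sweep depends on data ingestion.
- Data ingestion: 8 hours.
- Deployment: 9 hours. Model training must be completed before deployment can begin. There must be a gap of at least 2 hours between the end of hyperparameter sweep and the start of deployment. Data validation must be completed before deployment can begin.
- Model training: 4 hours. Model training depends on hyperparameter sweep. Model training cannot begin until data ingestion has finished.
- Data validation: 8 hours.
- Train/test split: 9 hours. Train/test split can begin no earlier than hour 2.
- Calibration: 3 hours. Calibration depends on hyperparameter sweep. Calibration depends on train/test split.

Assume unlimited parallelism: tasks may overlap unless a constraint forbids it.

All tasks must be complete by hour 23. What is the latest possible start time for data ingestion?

1

Deployment has no dependents, so it just needs to finish by hour 23. Starting by 23 − 9 = hour 14 achieves that.
Model training must finish before deployment (must start by hour 14). With a 4-hour duration, model training must start by 14 − 4 = hour 10.
To finish by hour 23, calibration (duration 3) must start no later than hour 20.
Hyperparameter sweep feeds model training (must start by hour 10); calibration (must start by hour 20); deployment (must start by hour 14, minus 2-hour gap → hour 12). Taking the minimum, hyperparameter sweep must finish by hour 10 and start by 10 − 1 = hour 9.
Data ingestion has several dependents: hyperparameter sweep (must start by hour 9); model training (must start by hour 10). The earliest of those limits is hour 9, so data ingestion must start by 9 − 8 = hour 1.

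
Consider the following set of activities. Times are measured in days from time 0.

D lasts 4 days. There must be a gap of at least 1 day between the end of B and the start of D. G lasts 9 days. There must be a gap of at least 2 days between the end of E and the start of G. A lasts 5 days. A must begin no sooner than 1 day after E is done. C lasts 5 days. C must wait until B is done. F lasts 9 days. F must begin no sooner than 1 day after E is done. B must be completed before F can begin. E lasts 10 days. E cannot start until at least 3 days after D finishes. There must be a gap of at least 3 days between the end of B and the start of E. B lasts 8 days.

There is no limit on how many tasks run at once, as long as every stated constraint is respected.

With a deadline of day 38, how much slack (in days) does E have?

B can start immediately at day 0; it finishes at day 8.
After B (finishes day 8, plus 1-day gap → day 9), D can start at day 9 and finishes at day 13.
For E: D (finishes day 13, plus 3-day gap → day 16); B (finishes day 8, plus 3-day gap → day 11). Taking the maximum gives a start of day 16, and it finishes at 16 + 10 = day 26.

Working backward from the deadline:
To finish by day 38, A (duration 5) must start no later than day 33.
F must finish by day 38; it takes 9 days, so it must start by 38 − 9 = day 29.
To finish by day 38, G (duration 9) must start no later than day 29.
E has several dependents: A (must start by day 33, minus 1-day gap → day 32); F (must start by day 29, minus 1-day gap → day 28); G (must start by day 29, minus 2-day gap → day 27). The earliest of those limits is day 27, so E must start by 27 − 10 = day 17.
So E can start as early as day 16 and as late as day 17, giving 17 − 16 = 1 day of slack.

1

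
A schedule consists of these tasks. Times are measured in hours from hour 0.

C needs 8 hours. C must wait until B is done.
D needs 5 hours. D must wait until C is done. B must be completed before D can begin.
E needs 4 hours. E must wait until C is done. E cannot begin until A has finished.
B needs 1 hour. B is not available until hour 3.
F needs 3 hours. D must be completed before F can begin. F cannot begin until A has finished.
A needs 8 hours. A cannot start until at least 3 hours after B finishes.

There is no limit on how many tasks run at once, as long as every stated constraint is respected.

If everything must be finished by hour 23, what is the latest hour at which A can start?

E has no dependents, so it just needs to finish by hour 23. Starting by 23 − 4 = hour 19 achieves that.
F must finish by hour 23; it takes 3 hours, so it must start by 23 − 3 = hour 20.
A has several dependents: E (must start by hour 19); F (must start by hour 20). The earliest of those limits is hour 19, so A must start by 19 − 8 = hour 11.

11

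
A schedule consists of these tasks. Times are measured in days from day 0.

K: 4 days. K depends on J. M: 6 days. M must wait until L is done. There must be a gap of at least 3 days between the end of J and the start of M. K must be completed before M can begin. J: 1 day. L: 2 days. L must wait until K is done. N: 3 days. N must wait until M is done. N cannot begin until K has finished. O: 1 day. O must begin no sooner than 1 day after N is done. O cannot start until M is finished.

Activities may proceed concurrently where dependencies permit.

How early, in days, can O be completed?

18

J can start immediately at day 0; it finishes at day 1.
K cannot begin until J (finishes day 1). It runs from day 1 to 1 + 4 = day 5.
After K (finishes day 5), L can start at day 5 and finishes at day 7.
M cannot start until L (finishes day 7); J (finishes day 1, plus 3-day gap → day 4); K (finishes day 5). The controlling bound is day 7, so M finishes at 7 + 6 = day 13.
For N: M (finishes day 13); K (finishes day 5). Taking the maximum gives a start of day 13, and it finishes at 13 + 3 = day 16.
O cannot start until N (finishes day 16, plus 1-day gap → day 17); M (finishes day 13). The controlling bound is day 17, so O finishes at 17 + 1 = day 18.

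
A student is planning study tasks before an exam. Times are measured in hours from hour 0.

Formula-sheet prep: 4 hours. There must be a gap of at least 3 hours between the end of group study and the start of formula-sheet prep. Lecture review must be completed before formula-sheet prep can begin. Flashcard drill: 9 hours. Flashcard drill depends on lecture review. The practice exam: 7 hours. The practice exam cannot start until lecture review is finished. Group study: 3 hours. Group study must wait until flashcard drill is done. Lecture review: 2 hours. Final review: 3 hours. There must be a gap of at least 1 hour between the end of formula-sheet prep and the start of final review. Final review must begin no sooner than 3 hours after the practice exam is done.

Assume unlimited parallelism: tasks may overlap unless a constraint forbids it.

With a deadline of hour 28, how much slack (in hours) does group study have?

Lecture review has no prerequisites, so it starts at hour 0 and finishes at hour 2.
After lecture review (finishes hour 2), flashcard drill can start at hour 2 and finishes at hour 11.
Group study waits on flashcard drill (finishes hour 11), so it starts at hour 11 and finishes at 11 + 3 = hour 14.

Working backward from the deadline:
To finish by hour 28, final review (duration 3) must start no later than hour 25.
Formula-sheet prep must finish before final review (must start by hour 25, minus 1-hour gap → hour 24). With a 4-hour duration, formula-sheet prep must start by 24 − 4 = hour 20.
Group study feeds into formula-sheet prep (must start by hour 20, minus 3-hour gap → hour 17); so group study must finish by hour 17 and therefore start by hour 14.
So group study can start as early as hour 11 and as late as hour 14, giving 14 − 11 = 3 hours of slack.

3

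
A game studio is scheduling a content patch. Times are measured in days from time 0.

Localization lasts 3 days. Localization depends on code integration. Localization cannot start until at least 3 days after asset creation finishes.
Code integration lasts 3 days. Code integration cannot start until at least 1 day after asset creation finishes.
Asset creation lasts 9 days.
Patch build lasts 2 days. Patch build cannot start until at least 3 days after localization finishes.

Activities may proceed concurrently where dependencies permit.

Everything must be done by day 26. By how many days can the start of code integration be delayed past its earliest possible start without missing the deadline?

5

Asset creation can start immediately at day 0; it finishes at day 9.
Code integration cannot begin until asset creation (finishes day 9, plus 1-day gap → day 10). It runs from day 10 to 10 + 3 = day 13.

Working backward from the deadline:
Nothing follows patch build; the deadline of day 26 is its only limit. It must start by 26 − 2 = day 24.
Localization feeds into patch build (must start by day 24, minus 3-day gap → day 21); so localization must finish by day 21 and therefore start by day 18.
Since localization (must start by day 18) depends on it, code integration must finish by day 18. Backing off its 3-day duration gives a latest start of day 15.
So code integration can start as early as day 10 and as late as day 15, giving 15 − 10 = 5 days of slack.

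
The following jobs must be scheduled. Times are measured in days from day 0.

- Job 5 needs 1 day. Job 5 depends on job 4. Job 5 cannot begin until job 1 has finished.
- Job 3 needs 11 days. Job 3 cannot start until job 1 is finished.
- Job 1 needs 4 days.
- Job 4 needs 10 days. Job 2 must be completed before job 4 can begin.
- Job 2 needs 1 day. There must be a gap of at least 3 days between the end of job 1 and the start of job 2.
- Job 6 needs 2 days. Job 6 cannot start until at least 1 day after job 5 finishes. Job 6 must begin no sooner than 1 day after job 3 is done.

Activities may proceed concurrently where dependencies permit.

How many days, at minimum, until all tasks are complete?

Nothing blocks job 1, so it runs from day 0 to day 4.
Job 3 waits on job 1 (finishes day 4), so it starts at day 4 and finishes at 4 + 11 = day 15.
Job 2 cannot begin until job 1 (finishes day 4, plus 3-day gap → day 7). It runs from day 7 to 7 + 1 = day 8.
Job 4 cannot begin until job 2 (finishes day 8). It runs from day 8 to 8 + 10 = day 18.
For job 5: job 4 (finishes day 18); job 1 (finishes day 4). Taking the maximum gives a start of day 18, and it finishes at 18 + 1 = day 19.
For job 6: job 5 (finishes day 19, plus 1-day gap → day 20); job 3 (finishes day 15, plus 1-day gap → day 16). Taking the maximum gives a start of day 20, and it finishes at 20 + 2 = day 22.
All tasks are finished once the last one completes. Finish times: Job 1 at 4, Job 2 at 8, Job 3 at 15, Job 4 at 18, Job 5 at 19, Job 6 at 22. The latest is day 22.

22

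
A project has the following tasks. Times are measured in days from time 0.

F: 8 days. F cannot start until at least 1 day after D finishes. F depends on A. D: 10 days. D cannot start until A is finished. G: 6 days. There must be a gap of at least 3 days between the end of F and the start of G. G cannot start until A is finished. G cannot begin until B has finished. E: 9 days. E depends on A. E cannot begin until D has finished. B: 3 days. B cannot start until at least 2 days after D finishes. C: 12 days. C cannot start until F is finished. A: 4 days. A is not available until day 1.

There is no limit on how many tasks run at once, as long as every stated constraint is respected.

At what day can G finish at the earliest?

A waits on its own release at day 1, so it starts at day 1 and finishes at 1 + 4 = day 5.
D waits on A (finishes day 5), so it starts at day 5 and finishes at 5 + 10 = day 15.
For F: D (finishes day 15, plus 1-day gap → day 16); A (finishes day 5). Taking the maximum gives a start of day 16, and it finishes at 16 + 8 = day 24.
B waits on D (finishes day 15, plus 2-day gap → day 17), so it starts at day 17 and finishes at 17 + 3 = day 20.
G cannot start until F (finishes day 24, plus 3-day gap → day 27); A (finishes day 5); B (finishes day 20). The controlling bound is day 27, so G finishes at 27 + 6 = day 33.

33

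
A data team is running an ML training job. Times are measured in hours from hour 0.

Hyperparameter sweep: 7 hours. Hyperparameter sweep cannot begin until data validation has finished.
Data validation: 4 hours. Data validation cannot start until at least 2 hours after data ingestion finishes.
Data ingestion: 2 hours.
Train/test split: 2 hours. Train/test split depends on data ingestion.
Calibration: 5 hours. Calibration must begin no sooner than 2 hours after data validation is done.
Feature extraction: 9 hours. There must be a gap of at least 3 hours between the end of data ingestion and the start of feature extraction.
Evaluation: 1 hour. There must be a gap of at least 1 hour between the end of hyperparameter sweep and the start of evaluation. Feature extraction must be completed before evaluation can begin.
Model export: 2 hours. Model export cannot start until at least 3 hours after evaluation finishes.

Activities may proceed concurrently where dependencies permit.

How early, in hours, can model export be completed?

Data ingestion can start immediately at hour 0; it finishes at hour 2.
Feature extraction waits on data ingestion (finishes hour 2, plus 3-hour gap → hour 5), so it starts at hour 5 and finishes at 5 + 9 = hour 14.
Data validation waits on data ingestion (finishes hour 2, plus 2-hour gap → hour 4), so it starts at hour 4 and finishes at 4 + 4 = hour 8.
Hyperparameter sweep cannot begin until data validation (finishes hour 8). It runs from hour 8 to 8 + 7 = hour 15.
Evaluation cannot start until hyperparameter sweep (finishes hour 15, plus 1-hour gap → hour 16); feature extraction (finishes hour 14). The controlling bound is hour 16, so evaluation finishes at 16 + 1 = hour 17.
Model export waits on evaluation (finishes hour 17, plus 3-hour gap → hour 20), so it starts at hour 20 and finishes at 20 + 2 = hour 22.

22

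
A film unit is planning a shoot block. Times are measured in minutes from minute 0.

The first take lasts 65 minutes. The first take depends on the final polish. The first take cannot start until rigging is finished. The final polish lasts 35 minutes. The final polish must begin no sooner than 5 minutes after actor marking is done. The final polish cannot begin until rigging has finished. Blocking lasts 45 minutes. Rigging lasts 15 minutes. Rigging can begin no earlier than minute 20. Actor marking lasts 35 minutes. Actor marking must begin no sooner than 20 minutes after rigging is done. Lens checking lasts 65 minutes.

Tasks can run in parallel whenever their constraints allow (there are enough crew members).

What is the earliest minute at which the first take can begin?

130

After its own release at minute 20, rigging can start at minute 20 and finishes at minute 35.
Actor marking cannot begin until rigging (finishes minute 35, plus 20-minute gap → minute 55). It runs from minute 55 to 55 + 35 = minute 90.
The final polish has to wait for actor marking (finishes minute 90, plus 5-minute gap → minute 95); rigging (finishes minute 35). The latest of these is minute 95, so the final polish runs minute 95 to 95 + 35 = minute 130.
The first take waits on the final polish (finishes minute 130); rigging (finishes minute 35). The latest of these is minute 130, which is the earliest the first take can start.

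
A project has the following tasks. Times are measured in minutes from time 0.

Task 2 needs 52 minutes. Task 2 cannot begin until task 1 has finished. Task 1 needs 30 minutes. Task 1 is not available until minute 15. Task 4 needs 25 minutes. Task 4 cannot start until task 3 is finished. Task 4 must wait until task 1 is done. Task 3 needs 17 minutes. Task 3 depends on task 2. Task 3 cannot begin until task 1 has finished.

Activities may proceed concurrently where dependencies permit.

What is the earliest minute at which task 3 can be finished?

Task 1 waits on its own release at minute 15, so it starts at minute 15 and finishes at 15 + 30 = minute 45.
After task 1 (finishes minute 45), task 2 can start at minute 45 and finishes at minute 97.
Task 3 has to wait for task 2 (finishes minute 97); task 1 (finishes minute 45). The latest of these is minute 97, so task 3 runs minute 97 to 97 + 17 = minute 114.

114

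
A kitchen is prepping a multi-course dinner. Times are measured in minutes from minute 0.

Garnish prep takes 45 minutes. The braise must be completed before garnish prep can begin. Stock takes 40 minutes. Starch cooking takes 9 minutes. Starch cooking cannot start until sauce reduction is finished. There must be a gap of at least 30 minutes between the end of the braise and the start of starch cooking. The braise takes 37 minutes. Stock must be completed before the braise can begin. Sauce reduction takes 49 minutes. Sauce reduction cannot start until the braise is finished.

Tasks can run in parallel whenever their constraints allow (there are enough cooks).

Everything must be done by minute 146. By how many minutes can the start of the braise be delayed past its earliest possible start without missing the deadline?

11

Nothing blocks stock, so it runs from minute 0 to minute 40.
After stock (finishes minute 40), the braise can start at minute 40 and finishes at minute 77.

Working backward from the deadline:
To finish by minute 146, starch cooking (duration 9) must start no later than minute 137.
Sauce reduction must finish before starch cooking (must start by minute 137). With a 49-minute duration, sauce reduction must start by 137 − 49 = minute 88.
Nothing follows garnish prep; the deadline of minute 146 is its only limit. It must start by 146 − 45 = minute 101.
The braise feeds sauce reduction (must start by minute 88); starch cooking (must start by minute 137, minus 30-minute gap → minute 107); garnish prep (must start by minute 101). Taking the minimum, the braise must finish by minute 88 and start by 88 − 37 = minute 51.
So the braise can start as early as minute 40 and as late as minute 51, giving 51 − 40 = 11 minutes of slack.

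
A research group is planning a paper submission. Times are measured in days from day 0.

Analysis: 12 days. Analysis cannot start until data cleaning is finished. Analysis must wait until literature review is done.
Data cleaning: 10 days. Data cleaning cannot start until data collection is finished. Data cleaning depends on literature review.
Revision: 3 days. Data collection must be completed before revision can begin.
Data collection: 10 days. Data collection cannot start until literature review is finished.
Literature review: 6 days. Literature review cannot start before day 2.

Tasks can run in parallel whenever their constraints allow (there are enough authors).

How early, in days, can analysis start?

28

After its own release at day 2, literature review can start at day 2 and finishes at day 8.
Data collection waits on literature review (finishes day 8), so it starts at day 8 and finishes at 8 + 10 = day 18.
Data cleaning has to wait for data collection (finishes day 18); literature review (finishes day 8). The latest of these is day 18, so data cleaning runs day 18 to 18 + 10 = day 28.
Analysis waits on data cleaning (finishes day 28); literature review (finishes day 8). The latest of these is day 28, which is the earliest analysis can start.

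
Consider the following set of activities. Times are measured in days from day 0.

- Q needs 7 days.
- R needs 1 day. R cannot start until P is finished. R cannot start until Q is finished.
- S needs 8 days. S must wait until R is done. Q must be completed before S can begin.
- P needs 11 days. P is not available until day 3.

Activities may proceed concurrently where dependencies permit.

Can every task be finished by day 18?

Q can start immediately at day 0; it finishes at day 7.
P waits on its own release at day 3, so it starts at day 3 and finishes at 3 + 11 = day 14.
R has to wait for P (finishes day 14); Q (finishes day 7). The latest of these is day 14, so R runs day 14 to 14 + 1 = day 15.
S needs all of R (finishes day 15); Q (finishes day 7). That puts its earliest start at day 15; it finishes at 15 + 8 = day 23.
The earliest everything can be done is day 23, which is after the deadline of 18, so it is not possible.

No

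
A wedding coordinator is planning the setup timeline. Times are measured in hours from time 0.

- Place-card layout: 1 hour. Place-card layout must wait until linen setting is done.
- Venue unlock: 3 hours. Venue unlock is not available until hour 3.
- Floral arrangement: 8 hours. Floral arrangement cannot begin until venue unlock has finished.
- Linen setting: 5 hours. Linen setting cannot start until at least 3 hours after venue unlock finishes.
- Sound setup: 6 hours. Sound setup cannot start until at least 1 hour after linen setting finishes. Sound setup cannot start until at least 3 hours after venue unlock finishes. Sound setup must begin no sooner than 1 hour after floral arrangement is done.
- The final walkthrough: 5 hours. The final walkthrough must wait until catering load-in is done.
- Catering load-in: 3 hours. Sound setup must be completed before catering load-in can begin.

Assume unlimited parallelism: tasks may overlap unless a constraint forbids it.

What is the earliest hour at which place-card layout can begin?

14

Venue unlock cannot begin until its own release at hour 3. It runs from hour 3 to 3 + 3 = hour 6.
Linen setting cannot begin until venue unlock (finishes hour 6, plus 3-hour gap → hour 9). It runs from hour 9 to 9 + 5 = hour 14.
Place-card layout waits on linen setting (finishes hour 14), so the earliest it can start is hour 14.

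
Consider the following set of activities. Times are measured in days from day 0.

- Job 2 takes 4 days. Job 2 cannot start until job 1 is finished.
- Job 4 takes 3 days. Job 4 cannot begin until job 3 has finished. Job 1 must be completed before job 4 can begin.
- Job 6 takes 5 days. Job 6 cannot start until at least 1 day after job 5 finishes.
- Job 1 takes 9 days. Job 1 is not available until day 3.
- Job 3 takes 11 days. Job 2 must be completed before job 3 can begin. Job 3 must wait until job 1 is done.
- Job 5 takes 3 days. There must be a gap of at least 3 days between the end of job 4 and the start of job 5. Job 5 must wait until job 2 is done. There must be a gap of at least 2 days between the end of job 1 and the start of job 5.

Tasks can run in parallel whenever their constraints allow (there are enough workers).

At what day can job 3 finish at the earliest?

After its own release at day 3, job 1 can start at day 3 and finishes at day 12.
After job 1 (finishes day 12), job 2 can start at day 12 and finishes at day 16.
Job 3 cannot start until job 2 (finishes day 16); job 1 (finishes day 12). The controlling bound is day 16, so job 3 finishes at 16 + 11 = day 27.

27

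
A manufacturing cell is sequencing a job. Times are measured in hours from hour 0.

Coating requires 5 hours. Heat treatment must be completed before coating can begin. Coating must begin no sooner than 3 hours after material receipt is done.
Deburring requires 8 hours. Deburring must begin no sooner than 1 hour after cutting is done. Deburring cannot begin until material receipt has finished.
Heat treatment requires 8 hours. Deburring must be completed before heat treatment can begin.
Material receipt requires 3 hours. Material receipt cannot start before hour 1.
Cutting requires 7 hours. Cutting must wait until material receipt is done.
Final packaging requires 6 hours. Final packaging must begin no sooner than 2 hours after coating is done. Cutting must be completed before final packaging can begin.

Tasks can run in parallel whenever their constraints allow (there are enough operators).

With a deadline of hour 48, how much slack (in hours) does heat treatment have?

Material receipt cannot begin until its own release at hour 1. It runs from hour 1 to 1 + 3 = hour 4.
Cutting cannot begin until material receipt (finishes hour 4). It runs from hour 4 to 4 + 7 = hour 11.
Deburring has to wait for cutting (finishes hour 11, plus 1-hour gap → hour 12); material receipt (finishes hour 4). The latest of these is hour 12, so deburring runs hour 12 to 12 + 8 = hour 20.
Heat treatment waits on deburring (finishes hour 20), so it starts at hour 20 and finishes at 20 + 8 = hour 28.

Working backward from the deadline:
To finish by hour 48, final packaging (duration 6) must start no later than hour 42.
Coating feeds into final packaging (must start by hour 42, minus 2-hour gap → hour 40); so coating must finish by hour 40 and therefore start by hour 35.
Since coating (must start by hour 35) depends on it, heat treatment must finish by hour 35. Backing off its 8-hour duration gives a latest start of hour 27.
So heat treatment can start as early as hour 20 and as late as hour 27, giving 27 − 20 = 7 hours of slack.

7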